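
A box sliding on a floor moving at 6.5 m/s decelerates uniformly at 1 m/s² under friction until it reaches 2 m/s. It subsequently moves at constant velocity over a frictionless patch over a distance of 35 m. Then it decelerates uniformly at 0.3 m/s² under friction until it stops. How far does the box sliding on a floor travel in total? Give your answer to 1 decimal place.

60.8 m

Phase 1 (decelerating): v₀ = 6.50 m/s, a = -1 m/s².
v = v₀ + at → t = (2 − 6.50) / -1 = 4.50 s
v² = v₀² + 2aΔx → Δx = (2² − 6.50²)/(2·-1) = 19.1 m

Phase 2 (constant speed): v₀ = 2.00 m/s, a = 0 m/s².
Constant speed: t = d/v = 35/2.00 = 17.5 s

Phase 3 (decelerating): v₀ = 2.00 m/s, a = -0.3 m/s².
v = v₀ + at → t = (0 − 2.00) / -0.3 = 6.67 s
v² = v₀² + 2aΔx → Δx = (0² − 2.00²)/(2·-0.3) = 6.67 m
Total distance = 19.1 + 35.0 + 6.67 = 60.8 m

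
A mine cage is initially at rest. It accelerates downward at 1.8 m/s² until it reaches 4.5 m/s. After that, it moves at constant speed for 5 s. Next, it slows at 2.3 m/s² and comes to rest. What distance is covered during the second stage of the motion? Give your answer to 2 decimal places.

Phase 1 (accelerating): v₀ = 0 m/s, a = 1.8 m/s².
v = v₀ + at → t = (4.5 − 0) / 1.8 = 2.50 s
v² = v₀² + 2aΔx → Δx = (4.5² − 0²)/(2·1.8) = 5.62 m

Phase 2 (constant speed): v₀ = 4.50 m/s, a = 0 m/s².
v = v₀ + at = 4.50 + (0)(5) = 4.50 m/s
Δx = v₀t + ½at² = 4.50·5 + 0.5·0·5² = 22.5 m
Distance in phase 2 = 22.5 m

22.50 m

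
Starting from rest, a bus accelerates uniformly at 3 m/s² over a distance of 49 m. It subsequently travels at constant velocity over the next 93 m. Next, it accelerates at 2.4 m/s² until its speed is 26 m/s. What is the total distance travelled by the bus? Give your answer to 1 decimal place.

Phase 1 (accelerating): v₀ = 0 m/s, a = 3 m/s².
v² = v₀² + 2aΔx = 0² + 2·3·49 = 294 → v = 17.1 m/s
t = (v − v₀)/a = (17.1 − 0)/3 = 5.72 s

Phase 2 (constant speed): v₀ = 17.1 m/s, a = 0 m/s².
Constant speed: t = d/v = 93/17.1 = 5.42 s

Phase 3 (accelerating): v₀ = 17.1 m/s, a = 2.4 m/s².
v = v₀ + at → t = (26 − 17.1) / 2.4 = 3.69 s
v² = v₀² + 2aΔx → Δx = (26² − 17.1²)/(2·2.4) = 79.6 m
Total distance = 49.0 + 93.0 + 79.6 = 222 m

221.6 m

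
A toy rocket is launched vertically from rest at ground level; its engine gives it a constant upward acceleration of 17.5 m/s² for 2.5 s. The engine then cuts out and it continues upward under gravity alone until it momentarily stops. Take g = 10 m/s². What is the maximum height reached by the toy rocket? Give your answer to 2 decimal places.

150.39 m

Phase 1 (powered ascent): v₀ = 0 m/s, a = 17.5 m/s².
v = v₀ + at = 0 + (17.5)(2.5) = 43.8 m/s
Δx = v₀t + ½at² = 0·2.5 + 0.5·17.5·2.5² = 54.7 m

Phase 2 (coasting upward): v₀ = 43.8 m/s, a = -10 m/s².
v = v₀ + at → t = (0 − 43.8) / -10 = 4.38 s
v² = v₀² + 2aΔx → Δx = (0² − 43.8²)/(2·-10) = 95.7 m
Maximum height = 54.7 + 95.7 = 150 m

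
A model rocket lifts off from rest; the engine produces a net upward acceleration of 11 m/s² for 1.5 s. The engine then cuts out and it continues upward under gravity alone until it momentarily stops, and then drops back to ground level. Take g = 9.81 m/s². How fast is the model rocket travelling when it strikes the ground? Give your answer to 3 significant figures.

Phase 1 (powered ascent): v₀ = 0 m/s, a = 11 m/s².
v = v₀ + at = 0 + (11)(1.5) = 16.5 m/s
Δx = v₀t + ½at² = 0·1.5 + 0.5·11·1.5² = 12.4 m

Phase 2 (coasting upward): v₀ = 16.5 m/s, a = -9.81 m/s².
v = v₀ + at → t = (0 − 16.5) / -9.81 = 1.68 s
v² = v₀² + 2aΔx → Δx = (0² − 16.5²)/(2·-9.81) = 13.9 m

Phase 3 (free fall): v₀ = 0 m/s, a = -9.81 m/s².
Falls 26.3 m from rest: t = √(2·26.3/9.81) = 2.31 s; v = g·t = 22.7 m/s.
Impact speed = 22.7 m/s

22.7 m/s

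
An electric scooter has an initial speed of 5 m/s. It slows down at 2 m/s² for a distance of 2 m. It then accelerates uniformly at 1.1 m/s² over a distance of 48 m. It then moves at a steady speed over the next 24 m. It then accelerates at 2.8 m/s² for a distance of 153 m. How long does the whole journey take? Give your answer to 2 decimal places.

16.15 s

Phase 1 (decelerating): v₀ = 5.00 m/s, a = -2 m/s².
v² = v₀² + 2aΔx = 5.00² + 2·-2·2 = 17.0 → v = 4.12 m/s
t = (v − v₀)/a = (4.12 − 5.00)/-2 = 0.438 s

Phase 2 (accelerating): v₀ = 4.12 m/s, a = 1.1 m/s².
v² = v₀² + 2aΔx = 4.12² + 2·1.1·48 = 123 → v = 11.1 m/s
t = (v − v₀)/a = (11.1 − 4.12)/1.1 = 6.32 s

Phase 3 (constant speed): v₀ = 11.1 m/s, a = 0 m/s².
Constant speed: t = d/v = 24/11.1 = 2.17 s

Phase 4 (accelerating): v₀ = 11.1 m/s, a = 2.8 m/s².
v² = v₀² + 2aΔx = 11.1² + 2·2.8·153 = 979 → v = 31.3 m/s
t = (v − v₀)/a = (31.3 − 11.1)/2.8 = 7.22 s
Total time = 0.438 + 6.32 + 2.17 + 7.22 = 16.1 s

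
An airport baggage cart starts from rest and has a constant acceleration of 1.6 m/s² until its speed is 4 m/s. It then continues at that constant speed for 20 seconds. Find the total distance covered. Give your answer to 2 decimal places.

Phase 1 (accelerating): v₀ = 0 m/s, a = 1.6 m/s².
v = v₀ + at → t = (4 − 0) / 1.6 = 2.50 s
v² = v₀² + 2aΔx → Δx = (4² − 0²)/(2·1.6) = 5.00 m

Phase 2 (constant speed): v₀ = 4.00 m/s, a = 0 m/s².
v = v₀ + at = 4.00 + (0)(20) = 4.00 m/s
Δx = v₀t + ½at² = 4.00·20 + 0.5·0·20² = 80.0 m
Total distance = 5.00 + 80.0 = 85.0 m

85.00 m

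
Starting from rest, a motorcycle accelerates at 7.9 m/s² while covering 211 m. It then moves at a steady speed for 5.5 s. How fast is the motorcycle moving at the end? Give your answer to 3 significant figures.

Phase 1 (accelerating): v₀ = 0 m/s, a = 7.9 m/s².
v² = v₀² + 2aΔx = 0² + 2·7.9·211 = 3330 → v = 57.7 m/s
t = (v − v₀)/a = (57.7 − 0)/7.9 = 7.31 s

Phase 2 (constant speed): v₀ = 57.7 m/s, a = 0 m/s².
v = v₀ + at = 57.7 + (0)(5.5) = 57.7 m/s
Δx = v₀t + ½at² = 57.7·5.5 + 0.5·0·5.5² = 318 m
Final speed = 57.7 m/s

57.7 m/s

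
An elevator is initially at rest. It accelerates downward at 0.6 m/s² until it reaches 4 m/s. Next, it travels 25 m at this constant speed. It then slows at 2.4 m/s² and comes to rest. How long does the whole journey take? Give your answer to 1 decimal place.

Phase 1 (accelerating): v₀ = 0 m/s, a = 0.6 m/s².
v = v₀ + at → t = (4 − 0) / 0.6 = 6.67 s
v² = v₀² + 2aΔx → Δx = (4² − 0²)/(2·0.6) = 13.3 m

Phase 2 (constant speed): v₀ = 4.00 m/s, a = 0 m/s².
Constant speed: t = d/v = 25/4.00 = 6.25 s

Phase 3 (decelerating): v₀ = 4.00 m/s, a = -2.4 m/s².
v = v₀ + at → t = (0 − 4.00) / -2.4 = 1.67 s
v² = v₀² + 2aΔx → Δx = (0² − 4.00²)/(2·-2.4) = 3.33 m
Total time = 6.67 + 6.25 + 1.67 = 14.6 s

14.6 s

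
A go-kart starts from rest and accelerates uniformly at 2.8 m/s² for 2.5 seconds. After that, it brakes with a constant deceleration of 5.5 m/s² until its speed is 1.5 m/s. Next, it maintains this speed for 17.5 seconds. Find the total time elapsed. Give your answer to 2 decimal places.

Phase 1 (accelerating): v₀ = 0 m/s, a = 2.8 m/s².
v = v₀ + at = 0 + (2.8)(2.5) = 7.00 m/s
Δx = v₀t + ½at² = 0·2.5 + 0.5·2.8·2.5² = 8.75 m

Phase 2 (decelerating): v₀ = 7.00 m/s, a = -5.5 m/s².
v = v₀ + at → t = (1.5 − 7.00) / -5.5 = 1.00 s
v² = v₀² + 2aΔx → Δx = (1.5² − 7.00²)/(2·-5.5) = 4.25 m

Phase 3 (constant speed): v₀ = 1.50 m/s, a = 0 m/s².
v = v₀ + at = 1.50 + (0)(17.5) = 1.50 m/s
Δx = v₀t + ½at² = 1.50·17.5 + 0.5·0·17.5² = 26.2 m
Total time = 2.50 + 1.00 + 17.5 = 21.0 s

21.00 s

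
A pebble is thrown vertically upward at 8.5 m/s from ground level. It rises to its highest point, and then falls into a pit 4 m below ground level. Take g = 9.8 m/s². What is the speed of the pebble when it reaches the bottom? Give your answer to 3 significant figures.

12.3 m/s

Phase 1 (rising): v₀ = 8.50 m/s, a = -9.8 m/s².
v = v₀ + at → t = (0 − 8.50) / -9.8 = 0.867 s
v² = v₀² + 2aΔx → Δx = (0² − 8.50²)/(2·-9.8) = 3.69 m

Phase 2 (falling): v₀ = 0 m/s, a = -9.8 m/s².
Falls 7.69 m from rest: t = √(2·7.69/9.8) = 1.25 s; v = g·t = 12.3 m/s.
Final speed = 12.3 m/s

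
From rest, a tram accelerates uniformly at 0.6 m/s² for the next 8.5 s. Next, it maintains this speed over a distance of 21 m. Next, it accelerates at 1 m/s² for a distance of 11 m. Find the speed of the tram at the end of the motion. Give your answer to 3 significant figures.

Phase 1 (accelerating): v₀ = 0 m/s, a = 0.6 m/s².
v = v₀ + at = 0 + (0.6)(8.5) = 5.10 m/s
Δx = v₀t + ½at² = 0·8.5 + 0.5·0.6·8.5² = 21.7 m

Phase 2 (constant speed): v₀ = 5.10 m/s, a = 0 m/s².
Constant speed: t = d/v = 21/5.10 = 4.12 s

Phase 3 (accelerating): v₀ = 5.10 m/s, a = 1 m/s².
v² = v₀² + 2aΔx = 5.10² + 2·1·11 = 48.0 → v = 6.93 m/s
t = (v − v₀)/a = (6.93 − 5.10)/1 = 1.83 s
Final speed = 6.93 m/s

6.93 m/s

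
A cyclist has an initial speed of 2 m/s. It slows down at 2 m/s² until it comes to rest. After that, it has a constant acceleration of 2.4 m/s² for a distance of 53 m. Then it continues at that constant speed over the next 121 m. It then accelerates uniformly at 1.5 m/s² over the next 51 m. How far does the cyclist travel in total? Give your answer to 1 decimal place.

Phase 1 (decelerating): v₀ = 2.00 m/s, a = -2 m/s².
v = v₀ + at → t = (0 − 2.00) / -2 = 1.00 s
v² = v₀² + 2aΔx → Δx = (0² − 2.00²)/(2·-2) = 1.00 m

Phase 2 (accelerating): v₀ = 0 m/s, a = 2.4 m/s².
v² = v₀² + 2aΔx = 0² + 2·2.4·53 = 254 → v = 15.9 m/s
t = (v − v₀)/a = (15.9 − 0)/2.4 = 6.65 s

Phase 3 (constant speed): v₀ = 15.9 m/s, a = 0 m/s².
Constant speed: t = d/v = 121/15.9 = 7.59 s

Phase 4 (accelerating): v₀ = 15.9 m/s, a = 1.5 m/s².
v² = v₀² + 2aΔx = 15.9² + 2·1.5·51 = 407 → v = 20.2 m/s
t = (v − v₀)/a = (20.2 − 15.9)/1.5 = 2.82 s
Total distance = 1.00 + 53.0 + 121 + 51.0 = 226 m

226.0 m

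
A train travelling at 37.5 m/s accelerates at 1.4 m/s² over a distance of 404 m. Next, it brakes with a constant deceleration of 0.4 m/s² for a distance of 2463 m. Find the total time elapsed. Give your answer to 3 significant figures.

Phase 1 (accelerating): v₀ = 37.5 m/s, a = 1.4 m/s².
v² = v₀² + 2aΔx = 37.5² + 2·1.4·404 = 2540 → v = 50.4 m/s
t = (v − v₀)/a = (50.4 − 37.5)/1.4 = 9.20 s

Phase 2 (decelerating): v₀ = 50.4 m/s, a = -0.4 m/s².
v² = v₀² + 2aΔx = 50.4² + 2·-0.4·2463 = 567 → v = 23.8 m/s
t = (v − v₀)/a = (23.8 − 50.4)/-0.4 = 66.4 s
Total time = 9.20 + 66.4 = 75.6 s

75.6 s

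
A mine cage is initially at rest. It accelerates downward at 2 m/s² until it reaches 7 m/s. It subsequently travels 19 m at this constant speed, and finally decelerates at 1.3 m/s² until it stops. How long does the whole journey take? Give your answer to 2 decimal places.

Phase 1 (accelerating): v₀ = 0 m/s, a = 2 m/s².
v = v₀ + at → t = (7 − 0) / 2 = 3.50 s
v² = v₀² + 2aΔx → Δx = (7² − 0²)/(2·2) = 12.2 m

Phase 2 (constant speed): v₀ = 7.00 m/s, a = 0 m/s².
Constant speed: t = d/v = 19/7.00 = 2.71 s

Phase 3 (decelerating): v₀ = 7.00 m/s, a = -1.3 m/s².
v = v₀ + at → t = (0 − 7.00) / -1.3 = 5.38 s
v² = v₀² + 2aΔx → Δx = (0² − 7.00²)/(2·-1.3) = 18.8 m
Total time = 3.50 + 2.71 + 5.38 = 11.6 s

11.60 s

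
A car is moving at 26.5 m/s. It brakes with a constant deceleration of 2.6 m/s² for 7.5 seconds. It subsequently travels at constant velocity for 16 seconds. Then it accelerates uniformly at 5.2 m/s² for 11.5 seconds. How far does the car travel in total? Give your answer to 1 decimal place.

Phase 1 (decelerating): v₀ = 26.5 m/s, a = -2.6 m/s².
v = v₀ + at = 26.5 + (-2.6)(7.5) = 7.00 m/s
Δx = v₀t + ½at² = 26.5·7.5 + 0.5·-2.6·7.5² = 126 m

Phase 2 (constant speed): v₀ = 7.00 m/s, a = 0 m/s².
v = v₀ + at = 7.00 + (0)(16) = 7.00 m/s
Δx = v₀t + ½at² = 7.00·16 + 0.5·0·16² = 112 m

Phase 3 (accelerating): v₀ = 7.00 m/s, a = 5.2 m/s².
v = v₀ + at = 7.00 + (5.2)(11.5) = 66.8 m/s
Δx = v₀t + ½at² = 7.00·11.5 + 0.5·5.2·11.5² = 424 m
Total distance = 126 + 112 + 424 = 662 m

662.0 m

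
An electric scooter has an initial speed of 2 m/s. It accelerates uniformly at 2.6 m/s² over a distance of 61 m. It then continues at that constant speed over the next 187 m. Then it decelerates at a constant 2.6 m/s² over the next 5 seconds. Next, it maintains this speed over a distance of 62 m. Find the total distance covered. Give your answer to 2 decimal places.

367.11 m

Phase 1 (accelerating): v₀ = 2.00 m/s, a = 2.6 m/s².
v² = v₀² + 2aΔx = 2.00² + 2·2.6·61 = 321 → v = 17.9 m/s
t = (v − v₀)/a = (17.9 − 2.00)/2.6 = 6.12 s

Phase 2 (constant speed): v₀ = 17.9 m/s, a = 0 m/s².
Constant speed: t = d/v = 187/17.9 = 10.4 s

Phase 3 (decelerating): v₀ = 17.9 m/s, a = -2.6 m/s².
v = v₀ + at = 17.9 + (-2.6)(5) = 4.92 m/s
Δx = v₀t + ½at² = 17.9·5 + 0.5·-2.6·5² = 57.1 m

Phase 4 (constant speed): v₀ = 4.92 m/s, a = 0 m/s².
Constant speed: t = d/v = 62/4.92 = 12.6 s
Total distance = 61.0 + 187 + 57.1 + 62.0 = 367 m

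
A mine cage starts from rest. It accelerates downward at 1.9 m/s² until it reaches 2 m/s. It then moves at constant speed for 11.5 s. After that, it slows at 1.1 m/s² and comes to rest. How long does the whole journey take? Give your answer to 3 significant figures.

14.4 s

Phase 1 (accelerating): v₀ = 0 m/s, a = 1.9 m/s².
v = v₀ + at → t = (2 − 0) / 1.9 = 1.05 s
v² = v₀² + 2aΔx → Δx = (2² − 0²)/(2·1.9) = 1.05 m

Phase 2 (constant speed): v₀ = 2.00 m/s, a = 0 m/s².
v = v₀ + at = 2.00 + (0)(11.5) = 2.00 m/s
Δx = v₀t + ½at² = 2.00·11.5 + 0.5·0·11.5² = 23.0 m

Phase 3 (decelerating): v₀ = 2.00 m/s, a = -1.1 m/s².
v = v₀ + at → t = (0 − 2.00) / -1.1 = 1.82 s
v² = v₀² + 2aΔx → Δx = (0² − 2.00²)/(2·-1.1) = 1.82 m
Total time = 1.05 + 11.5 + 1.82 = 14.4 s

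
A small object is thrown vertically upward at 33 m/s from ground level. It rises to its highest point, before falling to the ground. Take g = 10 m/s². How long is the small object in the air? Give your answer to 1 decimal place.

Phase 1 (rising): v₀ = 33.0 m/s, a = -10 m/s².
v = v₀ + at → t = (0 − 33.0) / -10 = 3.30 s
v² = v₀² + 2aΔx → Δx = (0² − 33.0²)/(2·-10) = 54.5 m

Phase 2 (falling): v₀ = 0 m/s, a = -10 m/s².
Falls 54.5 m from rest: t = √(2·54.5/10) = 3.30 s; v = g·t = 33.0 m/s.
Total time = 3.30 + 3.30 = 6.60 s

6.6 s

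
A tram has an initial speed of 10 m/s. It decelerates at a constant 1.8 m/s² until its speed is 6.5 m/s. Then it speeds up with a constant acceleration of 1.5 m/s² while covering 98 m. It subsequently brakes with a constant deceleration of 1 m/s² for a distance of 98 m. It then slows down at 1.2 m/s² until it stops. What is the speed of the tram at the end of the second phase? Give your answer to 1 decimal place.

18.3 m/s

Phase 1 (decelerating): v₀ = 10.0 m/s, a = -1.8 m/s².
v = v₀ + at → t = (6.5 − 10.0) / -1.8 = 1.94 s
v² = v₀² + 2aΔx → Δx = (6.5² − 10.0²)/(2·-1.8) = 16.0 m

Phase 2 (accelerating): v₀ = 6.50 m/s, a = 1.5 m/s².
v² = v₀² + 2aΔx = 6.50² + 2·1.5·98 = 336 → v = 18.3 m/s
t = (v − v₀)/a = (18.3 − 6.50)/1.5 = 7.89 s
Speed at end of phase 2 = 18.3 m/s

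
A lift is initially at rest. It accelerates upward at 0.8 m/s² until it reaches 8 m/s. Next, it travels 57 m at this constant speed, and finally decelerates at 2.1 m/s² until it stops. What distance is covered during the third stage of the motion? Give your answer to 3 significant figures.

15.2 m

Phase 1 (accelerating): v₀ = 0 m/s, a = 0.8 m/s².
v = v₀ + at → t = (8 − 0) / 0.8 = 10.0 s
v² = v₀² + 2aΔx → Δx = (8² − 0²)/(2·0.8) = 40.0 m

Phase 2 (constant speed): v₀ = 8.00 m/s, a = 0 m/s².
Constant speed: t = d/v = 57/8.00 = 7.12 s

Phase 3 (decelerating): v₀ = 8.00 m/s, a = -2.1 m/s².
v = v₀ + at → t = (0 − 8.00) / -2.1 = 3.81 s
v² = v₀² + 2aΔx → Δx = (0² − 8.00²)/(2·-2.1) = 15.2 m
Distance in phase 3 = 15.2 m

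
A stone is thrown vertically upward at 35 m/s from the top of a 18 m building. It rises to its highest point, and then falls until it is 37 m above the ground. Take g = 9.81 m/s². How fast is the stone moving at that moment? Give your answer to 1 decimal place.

29.2 m/s

Phase 1 (rising): v₀ = 35.0 m/s, a = -9.81 m/s².
v = v₀ + at → t = (0 − 35.0) / -9.81 = 3.57 s
v² = v₀² + 2aΔx → Δx = (0² − 35.0²)/(2·-9.81) = 62.4 m

Phase 2 (falling): v₀ = 0 m/s, a = -9.81 m/s².
Falls 43.4 m from rest: t = √(2·43.4/9.81) = 2.98 s; v = g·t = 29.2 m/s.
Final speed = 29.2 m/s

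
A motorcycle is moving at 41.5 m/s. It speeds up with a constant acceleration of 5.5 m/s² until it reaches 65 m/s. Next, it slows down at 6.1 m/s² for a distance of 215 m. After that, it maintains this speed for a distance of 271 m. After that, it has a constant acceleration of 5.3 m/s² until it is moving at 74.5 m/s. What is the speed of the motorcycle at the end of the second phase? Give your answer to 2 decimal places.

40.02 m/s

Phase 1 (accelerating): v₀ = 41.5 m/s, a = 5.5 m/s².
v = v₀ + at → t = (65 − 41.5) / 5.5 = 4.27 s
v² = v₀² + 2aΔx → Δx = (65² − 41.5²)/(2·5.5) = 228 m

Phase 2 (decelerating): v₀ = 65.0 m/s, a = -6.1 m/s².
v² = v₀² + 2aΔx = 65.0² + 2·-6.1·215 = 1600 → v = 40.0 m/s
t = (v − v₀)/a = (40.0 − 65.0)/-6.1 = 4.09 s
Speed at end of phase 2 = 40.0 m/s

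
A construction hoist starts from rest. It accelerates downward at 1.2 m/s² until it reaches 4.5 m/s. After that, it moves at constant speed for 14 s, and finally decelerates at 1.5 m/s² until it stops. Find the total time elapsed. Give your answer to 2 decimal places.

Phase 1 (accelerating): v₀ = 0 m/s, a = 1.2 m/s².
v = v₀ + at → t = (4.5 − 0) / 1.2 = 3.75 s
v² = v₀² + 2aΔx → Δx = (4.5² − 0²)/(2·1.2) = 8.44 m

Phase 2 (constant speed): v₀ = 4.50 m/s, a = 0 m/s².
v = v₀ + at = 4.50 + (0)(14) = 4.50 m/s
Δx = v₀t + ½at² = 4.50·14 + 0.5·0·14² = 63.0 m

Phase 3 (decelerating): v₀ = 4.50 m/s, a = -1.5 m/s².
v = v₀ + at → t = (0 − 4.50) / -1.5 = 3.00 s
v² = v₀² + 2aΔx → Δx = (0² − 4.50²)/(2·-1.5) = 6.75 m
Total time = 3.75 + 14.0 + 3.00 = 20.8 s

20.75 s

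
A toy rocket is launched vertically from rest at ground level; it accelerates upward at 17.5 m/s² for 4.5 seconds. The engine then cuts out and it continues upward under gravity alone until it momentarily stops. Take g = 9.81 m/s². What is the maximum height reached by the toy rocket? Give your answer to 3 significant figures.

493 m

Phase 1 (powered ascent): v₀ = 0 m/s, a = 17.5 m/s².
v = v₀ + at = 0 + (17.5)(4.5) = 78.8 m/s
Δx = v₀t + ½at² = 0·4.5 + 0.5·17.5·4.5² = 177 m

Phase 2 (coasting upward): v₀ = 78.8 m/s, a = -9.81 m/s².
v = v₀ + at → t = (0 − 78.8) / -9.81 = 8.03 s
v² = v₀² + 2aΔx → Δx = (0² − 78.8²)/(2·-9.81) = 316 m
Maximum height = 177 + 316 = 493 m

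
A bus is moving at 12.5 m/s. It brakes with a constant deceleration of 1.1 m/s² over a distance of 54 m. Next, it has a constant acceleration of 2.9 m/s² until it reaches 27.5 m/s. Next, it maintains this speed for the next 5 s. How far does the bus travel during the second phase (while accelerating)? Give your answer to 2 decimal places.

Phase 1 (decelerating): v₀ = 12.5 m/s, a = -1.1 m/s².
v² = v₀² + 2aΔx = 12.5² + 2·-1.1·54 = 37.4 → v = 6.12 m/s
t = (v − v₀)/a = (6.12 − 12.5)/-1.1 = 5.80 s

Phase 2 (accelerating): v₀ = 6.12 m/s, a = 2.9 m/s².
v = v₀ + at → t = (27.5 − 6.12) / 2.9 = 7.37 s
v² = v₀² + 2aΔx → Δx = (27.5² − 6.12²)/(2·2.9) = 124 m
Distance in phase 2 = 124 m

123.93 m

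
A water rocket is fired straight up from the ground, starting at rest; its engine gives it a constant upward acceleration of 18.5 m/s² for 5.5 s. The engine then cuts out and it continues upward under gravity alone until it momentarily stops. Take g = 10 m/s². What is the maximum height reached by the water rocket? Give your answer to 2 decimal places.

Phase 1 (powered ascent): v₀ = 0 m/s, a = 18.5 m/s².
v = v₀ + at = 0 + (18.5)(5.5) = 102 m/s
Δx = v₀t + ½at² = 0·5.5 + 0.5·18.5·5.5² = 280 m

Phase 2 (coasting upward): v₀ = 102 m/s, a = -10 m/s².
v = v₀ + at → t = (0 − 102) / -10 = 10.2 s
v² = v₀² + 2aΔx → Δx = (0² − 102²)/(2·-10) = 518 m
Maximum height = 280 + 518 = 797 m

797.47 m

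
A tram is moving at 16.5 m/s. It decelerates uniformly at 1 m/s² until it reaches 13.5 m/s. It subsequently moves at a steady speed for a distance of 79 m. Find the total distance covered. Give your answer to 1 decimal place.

124.0 m

Phase 1 (decelerating): v₀ = 16.5 m/s, a = -1 m/s².
v = v₀ + at → t = (13.5 − 16.5) / -1 = 3.00 s
v² = v₀² + 2aΔx → Δx = (13.5² − 16.5²)/(2·-1) = 45.0 m

Phase 2 (constant speed): v₀ = 13.5 m/s, a = 0 m/s².
Constant speed: t = d/v = 79/13.5 = 5.85 s
Total distance = 45.0 + 79.0 = 124 m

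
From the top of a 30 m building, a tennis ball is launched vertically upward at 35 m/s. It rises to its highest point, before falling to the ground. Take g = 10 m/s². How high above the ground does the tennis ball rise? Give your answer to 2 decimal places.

Phase 1 (rising): v₀ = 35.0 m/s, a = -10 m/s².
v = v₀ + at → t = (0 − 35.0) / -10 = 3.50 s
v² = v₀² + 2aΔx → Δx = (0² − 35.0²)/(2·-10) = 61.2 m
Maximum height = 30 + 61.2 = 91.2 m

91.25 m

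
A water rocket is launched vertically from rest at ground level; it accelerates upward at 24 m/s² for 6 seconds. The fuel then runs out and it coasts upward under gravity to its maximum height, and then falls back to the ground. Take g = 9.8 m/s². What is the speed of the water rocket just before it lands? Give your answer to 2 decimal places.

Phase 1 (powered ascent): v₀ = 0 m/s, a = 24 m/s².
v = v₀ + at = 0 + (24)(6) = 144 m/s
Δx = v₀t + ½at² = 0·6 + 0.5·24·6² = 432 m

Phase 2 (coasting upward): v₀ = 144 m/s, a = -9.8 m/s².
v = v₀ + at → t = (0 − 144) / -9.8 = 14.7 s
v² = v₀² + 2aΔx → Δx = (0² − 144²)/(2·-9.8) = 1060 m

Phase 3 (free fall): v₀ = 0 m/s, a = -9.8 m/s².
Falls 1490 m from rest: t = √(2·1490/9.8) = 17.4 s; v = g·t = 171 m/s.
Impact speed = 171 m/s

170.89 m/s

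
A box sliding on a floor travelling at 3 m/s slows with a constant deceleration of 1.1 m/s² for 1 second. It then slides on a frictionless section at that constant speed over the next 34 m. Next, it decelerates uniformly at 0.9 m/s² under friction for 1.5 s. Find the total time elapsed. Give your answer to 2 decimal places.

Phase 1 (decelerating): v₀ = 3.00 m/s, a = -1.1 m/s².
v = v₀ + at = 3.00 + (-1.1)(1) = 1.90 m/s
Δx = v₀t + ½at² = 3.00·1 + 0.5·-1.1·1² = 2.45 m

Phase 2 (constant speed): v₀ = 1.90 m/s, a = 0 m/s².
Constant speed: t = d/v = 34/1.90 = 17.9 s

Phase 3 (decelerating): v₀ = 1.90 m/s, a = -0.9 m/s².
v = v₀ + at = 1.90 + (-0.9)(1.5) = 0.550 m/s
Δx = v₀t + ½at² = 1.90·1.5 + 0.5·-0.9·1.5² = 1.84 m
Total time = 1.00 + 17.9 + 1.50 = 20.4 s

20.39 s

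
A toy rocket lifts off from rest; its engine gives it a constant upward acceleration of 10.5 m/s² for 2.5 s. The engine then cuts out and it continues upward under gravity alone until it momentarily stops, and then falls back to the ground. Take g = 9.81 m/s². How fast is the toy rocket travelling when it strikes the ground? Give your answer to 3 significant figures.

36.5 m/s

Phase 1 (powered ascent): v₀ = 0 m/s, a = 10.5 m/s².
v = v₀ + at = 0 + (10.5)(2.5) = 26.2 m/s
Δx = v₀t + ½at² = 0·2.5 + 0.5·10.5·2.5² = 32.8 m

Phase 2 (coasting upward): v₀ = 26.2 m/s, a = -9.81 m/s².
v = v₀ + at → t = (0 − 26.2) / -9.81 = 2.68 s
v² = v₀² + 2aΔx → Δx = (0² − 26.2²)/(2·-9.81) = 35.1 m

Phase 3 (free fall): v₀ = 0 m/s, a = -9.81 m/s².
Falls 67.9 m from rest: t = √(2·67.9/9.81) = 3.72 s; v = g·t = 36.5 m/s.
Impact speed = 36.5 m/s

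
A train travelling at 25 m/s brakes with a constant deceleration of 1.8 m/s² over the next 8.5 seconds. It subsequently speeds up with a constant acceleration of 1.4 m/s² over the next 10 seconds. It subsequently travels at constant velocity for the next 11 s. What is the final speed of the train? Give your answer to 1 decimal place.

Phase 1 (decelerating): v₀ = 25.0 m/s, a = -1.8 m/s².
v = v₀ + at = 25.0 + (-1.8)(8.5) = 9.70 m/s
Δx = v₀t + ½at² = 25.0·8.5 + 0.5·-1.8·8.5² = 147 m

Phase 2 (accelerating): v₀ = 9.70 m/s, a = 1.4 m/s².
v = v₀ + at = 9.70 + (1.4)(10) = 23.7 m/s
Δx = v₀t + ½at² = 9.70·10 + 0.5·1.4·10² = 167 m

Phase 3 (constant speed): v₀ = 23.7 m/s, a = 0 m/s².
v = v₀ + at = 23.7 + (0)(11) = 23.7 m/s
Δx = v₀t + ½at² = 23.7·11 + 0.5·0·11² = 261 m
Final speed = 23.7 m/s

23.7 m/s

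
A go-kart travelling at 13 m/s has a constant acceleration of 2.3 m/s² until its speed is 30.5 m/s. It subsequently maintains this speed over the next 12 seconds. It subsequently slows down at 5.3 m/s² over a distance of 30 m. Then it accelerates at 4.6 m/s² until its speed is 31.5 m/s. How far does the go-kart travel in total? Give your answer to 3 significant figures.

603 m

Phase 1 (accelerating): v₀ = 13.0 m/s, a = 2.3 m/s².
v = v₀ + at → t = (30.5 − 13.0) / 2.3 = 7.61 s
v² = v₀² + 2aΔx → Δx = (30.5² − 13.0²)/(2·2.3) = 165 m

Phase 2 (constant speed): v₀ = 30.5 m/s, a = 0 m/s².
v = v₀ + at = 30.5 + (0)(12) = 30.5 m/s
Δx = v₀t + ½at² = 30.5·12 + 0.5·0·12² = 366 m

Phase 3 (decelerating): v₀ = 30.5 m/s, a = -5.3 m/s².
v² = v₀² + 2aΔx = 30.5² + 2·-5.3·30 = 612 → v = 24.7 m/s
t = (v − v₀)/a = (24.7 − 30.5)/-5.3 = 1.09 s

Phase 4 (accelerating): v₀ = 24.7 m/s, a = 4.6 m/s².
v = v₀ + at → t = (31.5 − 24.7) / 4.6 = 1.47 s
v² = v₀² + 2aΔx → Δx = (31.5² − 24.7²)/(2·4.6) = 41.3 m
Total distance = 165 + 366 + 30.0 + 41.3 = 603 m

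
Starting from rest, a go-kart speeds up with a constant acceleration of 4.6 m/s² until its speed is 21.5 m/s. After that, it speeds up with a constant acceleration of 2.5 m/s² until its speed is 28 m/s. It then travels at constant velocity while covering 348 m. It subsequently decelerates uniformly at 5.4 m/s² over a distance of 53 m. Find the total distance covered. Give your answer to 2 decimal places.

Phase 1 (accelerating): v₀ = 0 m/s, a = 4.6 m/s².
v = v₀ + at → t = (21.5 − 0) / 4.6 = 4.67 s
v² = v₀² + 2aΔx → Δx = (21.5² − 0²)/(2·4.6) = 50.2 m

Phase 2 (accelerating): v₀ = 21.5 m/s, a = 2.5 m/s².
v = v₀ + at → t = (28 − 21.5) / 2.5 = 2.60 s
v² = v₀² + 2aΔx → Δx = (28² − 21.5²)/(2·2.5) = 64.3 m

Phase 3 (constant speed): v₀ = 28.0 m/s, a = 0 m/s².
Constant speed: t = d/v = 348/28.0 = 12.4 s

Phase 4 (decelerating): v₀ = 28.0 m/s, a = -5.4 m/s².
v² = v₀² + 2aΔx = 28.0² + 2·-5.4·53 = 212 → v = 14.5 m/s
t = (v − v₀)/a = (14.5 − 28.0)/-5.4 = 2.49 s
Total distance = 50.2 + 64.3 + 348 + 53.0 = 516 m

515.59 m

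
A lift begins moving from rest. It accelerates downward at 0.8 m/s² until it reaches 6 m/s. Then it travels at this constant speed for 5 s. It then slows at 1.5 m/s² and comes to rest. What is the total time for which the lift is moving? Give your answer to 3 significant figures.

16.5 s

Phase 1 (accelerating): v₀ = 0 m/s, a = 0.8 m/s².
v = v₀ + at → t = (6 − 0) / 0.8 = 7.50 s
v² = v₀² + 2aΔx → Δx = (6² − 0²)/(2·0.8) = 22.5 m

Phase 2 (constant speed): v₀ = 6.00 m/s, a = 0 m/s².
v = v₀ + at = 6.00 + (0)(5) = 6.00 m/s
Δx = v₀t + ½at² = 6.00·5 + 0.5·0·5² = 30.0 m

Phase 3 (decelerating): v₀ = 6.00 m/s, a = -1.5 m/s².
v = v₀ + at → t = (0 − 6.00) / -1.5 = 4.00 s
v² = v₀² + 2aΔx → Δx = (0² − 6.00²)/(2·-1.5) = 12.0 m
Total time = 7.50 + 5.00 + 4.00 = 16.5 s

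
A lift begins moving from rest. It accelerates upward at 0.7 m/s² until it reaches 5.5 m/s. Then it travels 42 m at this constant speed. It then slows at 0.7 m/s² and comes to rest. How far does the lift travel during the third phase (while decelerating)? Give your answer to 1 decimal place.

21.6 m

Phase 1 (accelerating): v₀ = 0 m/s, a = 0.7 m/s².
v = v₀ + at → t = (5.5 − 0) / 0.7 = 7.86 s
v² = v₀² + 2aΔx → Δx = (5.5² − 0²)/(2·0.7) = 21.6 m

Phase 2 (constant speed): v₀ = 5.50 m/s, a = 0 m/s².
Constant speed: t = d/v = 42/5.50 = 7.64 s

Phase 3 (decelerating): v₀ = 5.50 m/s, a = -0.7 m/s².
v = v₀ + at → t = (0 − 5.50) / -0.7 = 7.86 s
v² = v₀² + 2aΔx → Δx = (0² − 5.50²)/(2·-0.7) = 21.6 m
Distance in phase 3 = 21.6 m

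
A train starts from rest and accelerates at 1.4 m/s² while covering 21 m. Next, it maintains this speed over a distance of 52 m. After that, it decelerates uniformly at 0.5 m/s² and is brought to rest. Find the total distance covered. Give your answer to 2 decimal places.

131.80 m

Phase 1 (accelerating): v₀ = 0 m/s, a = 1.4 m/s².
v² = v₀² + 2aΔx = 0² + 2·1.4·21 = 58.8 → v = 7.67 m/s
t = (v − v₀)/a = (7.67 − 0)/1.4 = 5.48 s

Phase 2 (constant speed): v₀ = 7.67 m/s, a = 0 m/s².
Constant speed: t = d/v = 52/7.67 = 6.78 s

Phase 3 (decelerating): v₀ = 7.67 m/s, a = -0.5 m/s².
v = v₀ + at → t = (0 − 7.67) / -0.5 = 15.3 s
v² = v₀² + 2aΔx → Δx = (0² − 7.67²)/(2·-0.5) = 58.8 m
Total distance = 21.0 + 52.0 + 58.8 = 132 m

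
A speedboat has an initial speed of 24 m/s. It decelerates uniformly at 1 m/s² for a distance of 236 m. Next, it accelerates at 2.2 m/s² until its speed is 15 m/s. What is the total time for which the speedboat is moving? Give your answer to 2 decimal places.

15.98 s

Phase 1 (decelerating): v₀ = 24.0 m/s, a = -1 m/s².
v² = v₀² + 2aΔx = 24.0² + 2·-1·236 = 104 → v = 10.2 m/s
t = (v − v₀)/a = (10.2 − 24.0)/-1 = 13.8 s

Phase 2 (accelerating): v₀ = 10.2 m/s, a = 2.2 m/s².
v = v₀ + at → t = (15 − 10.2) / 2.2 = 2.18 s
v² = v₀² + 2aΔx → Δx = (15² − 10.2²)/(2·2.2) = 27.5 m
Total time = 13.8 + 2.18 = 16.0 s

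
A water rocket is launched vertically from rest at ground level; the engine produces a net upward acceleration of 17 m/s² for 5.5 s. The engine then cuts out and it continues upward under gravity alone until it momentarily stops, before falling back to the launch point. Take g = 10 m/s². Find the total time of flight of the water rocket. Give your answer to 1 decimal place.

Phase 1 (powered ascent): v₀ = 0 m/s, a = 17 m/s².
v = v₀ + at = 0 + (17)(5.5) = 93.5 m/s
Δx = v₀t + ½at² = 0·5.5 + 0.5·17·5.5² = 257 m

Phase 2 (coasting upward): v₀ = 93.5 m/s, a = -10 m/s².
v = v₀ + at → t = (0 − 93.5) / -10 = 9.35 s
v² = v₀² + 2aΔx → Δx = (0² − 93.5²)/(2·-10) = 437 m

Phase 3 (free fall): v₀ = 0 m/s, a = -10 m/s².
Falls 694 m from rest: t = √(2·694/10) = 11.8 s; v = g·t = 118 m/s.
Total time = 5.50 + 9.35 + 11.8 = 26.6 s

26.6 s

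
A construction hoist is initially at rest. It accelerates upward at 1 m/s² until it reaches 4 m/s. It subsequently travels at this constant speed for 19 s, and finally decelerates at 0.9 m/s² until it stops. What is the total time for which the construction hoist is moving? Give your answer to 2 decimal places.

27.44 s

Phase 1 (accelerating): v₀ = 0 m/s, a = 1 m/s².
v = v₀ + at → t = (4 − 0) / 1 = 4.00 s
v² = v₀² + 2aΔx → Δx = (4² − 0²)/(2·1) = 8.00 m

Phase 2 (constant speed): v₀ = 4.00 m/s, a = 0 m/s².
v = v₀ + at = 4.00 + (0)(19) = 4.00 m/s
Δx = v₀t + ½at² = 4.00·19 + 0.5·0·19² = 76.0 m

Phase 3 (decelerating): v₀ = 4.00 m/s, a = -0.9 m/s².
v = v₀ + at → t = (0 − 4.00) / -0.9 = 4.44 s
v² = v₀² + 2aΔx → Δx = (0² − 4.00²)/(2·-0.9) = 8.89 m
Total time = 4.00 + 19.0 + 4.44 = 27.4 s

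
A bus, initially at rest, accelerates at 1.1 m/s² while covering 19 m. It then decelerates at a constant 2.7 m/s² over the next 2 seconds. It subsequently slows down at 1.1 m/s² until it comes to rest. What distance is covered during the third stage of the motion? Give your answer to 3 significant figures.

Phase 1 (accelerating): v₀ = 0 m/s, a = 1.1 m/s².
v² = v₀² + 2aΔx = 0² + 2·1.1·19 = 41.8 → v = 6.47 m/s
t = (v − v₀)/a = (6.47 − 0)/1.1 = 5.88 s

Phase 2 (decelerating): v₀ = 6.47 m/s, a = -2.7 m/s².
v = v₀ + at = 6.47 + (-2.7)(2) = 1.07 m/s
Δx = v₀t + ½at² = 6.47·2 + 0.5·-2.7·2² = 7.53 m

Phase 3 (decelerating): v₀ = 1.07 m/s, a = -1.1 m/s².
v = v₀ + at → t = (0 − 1.07) / -1.1 = 0.968 s
v² = v₀² + 2aΔx → Δx = (0² − 1.07²)/(2·-1.1) = 0.516 m
Distance in phase 3 = 0.516 m

0.516 m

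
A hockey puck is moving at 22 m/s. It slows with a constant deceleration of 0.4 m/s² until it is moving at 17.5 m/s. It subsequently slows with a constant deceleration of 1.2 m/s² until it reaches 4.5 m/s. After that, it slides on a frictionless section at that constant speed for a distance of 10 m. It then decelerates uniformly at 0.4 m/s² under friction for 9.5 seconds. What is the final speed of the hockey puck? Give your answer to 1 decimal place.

0.7 m/s

Phase 1 (decelerating): v₀ = 22.0 m/s, a = -0.4 m/s².
v = v₀ + at → t = (17.5 − 22.0) / -0.4 = 11.2 s
v² = v₀² + 2aΔx → Δx = (17.5² − 22.0²)/(2·-0.4) = 222 m

Phase 2 (decelerating): v₀ = 17.5 m/s, a = -1.2 m/s².
v = v₀ + at → t = (4.5 − 17.5) / -1.2 = 10.8 s
v² = v₀² + 2aΔx → Δx = (4.5² − 17.5²)/(2·-1.2) = 119 m

Phase 3 (constant speed): v₀ = 4.50 m/s, a = 0 m/s².
Constant speed: t = d/v = 10/4.50 = 2.22 s

Phase 4 (decelerating): v₀ = 4.50 m/s, a = -0.4 m/s².
v = v₀ + at = 4.50 + (-0.4)(9.5) = 0.700 m/s
Δx = v₀t + ½at² = 4.50·9.5 + 0.5·-0.4·9.5² = 24.7 m
Final speed = 0.700 m/s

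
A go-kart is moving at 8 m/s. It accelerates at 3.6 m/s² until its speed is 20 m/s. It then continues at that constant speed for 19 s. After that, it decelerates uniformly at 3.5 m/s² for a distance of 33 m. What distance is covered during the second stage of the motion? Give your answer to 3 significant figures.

Phase 1 (accelerating): v₀ = 8.00 m/s, a = 3.6 m/s².
v = v₀ + at → t = (20 − 8.00) / 3.6 = 3.33 s
v² = v₀² + 2aΔx → Δx = (20² − 8.00²)/(2·3.6) = 46.7 m

Phase 2 (constant speed): v₀ = 20.0 m/s, a = 0 m/s².
v = v₀ + at = 20.0 + (0)(19) = 20.0 m/s
Δx = v₀t + ½at² = 20.0·19 + 0.5·0·19² = 380 m
Distance in phase 2 = 380 m

380 m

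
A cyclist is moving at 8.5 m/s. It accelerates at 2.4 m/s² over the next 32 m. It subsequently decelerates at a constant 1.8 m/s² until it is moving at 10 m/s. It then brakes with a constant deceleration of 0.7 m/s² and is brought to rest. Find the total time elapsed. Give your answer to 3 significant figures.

Phase 1 (accelerating): v₀ = 8.50 m/s, a = 2.4 m/s².
v² = v₀² + 2aΔx = 8.50² + 2·2.4·32 = 226 → v = 15.0 m/s
t = (v − v₀)/a = (15.0 − 8.50)/2.4 = 2.72 s

Phase 2 (decelerating): v₀ = 15.0 m/s, a = -1.8 m/s².
v = v₀ + at → t = (10 − 15.0) / -1.8 = 2.79 s
v² = v₀² + 2aΔx → Δx = (10² − 15.0²)/(2·-1.8) = 35.0 m

Phase 3 (decelerating): v₀ = 10.0 m/s, a = -0.7 m/s².
v = v₀ + at → t = (0 − 10.0) / -0.7 = 14.3 s
v² = v₀² + 2aΔx → Δx = (0² − 10.0²)/(2·-0.7) = 71.4 m
Total time = 2.72 + 2.79 + 14.3 = 19.8 s

19.8 s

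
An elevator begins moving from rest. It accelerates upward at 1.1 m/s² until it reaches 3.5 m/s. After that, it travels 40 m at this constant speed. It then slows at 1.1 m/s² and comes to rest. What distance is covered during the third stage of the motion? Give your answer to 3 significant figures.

5.57 m

Phase 1 (accelerating): v₀ = 0 m/s, a = 1.1 m/s².
v = v₀ + at → t = (3.5 − 0) / 1.1 = 3.18 s
v² = v₀² + 2aΔx → Δx = (3.5² − 0²)/(2·1.1) = 5.57 m

Phase 2 (constant speed): v₀ = 3.50 m/s, a = 0 m/s².
Constant speed: t = d/v = 40/3.50 = 11.4 s

Phase 3 (decelerating): v₀ = 3.50 m/s, a = -1.1 m/s².
v = v₀ + at → t = (0 − 3.50) / -1.1 = 3.18 s
v² = v₀² + 2aΔx → Δx = (0² − 3.50²)/(2·-1.1) = 5.57 m
Distance in phase 3 = 5.57 m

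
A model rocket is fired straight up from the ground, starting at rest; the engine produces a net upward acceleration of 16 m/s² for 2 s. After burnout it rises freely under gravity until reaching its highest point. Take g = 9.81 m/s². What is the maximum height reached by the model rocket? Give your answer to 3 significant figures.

84.2 m

Phase 1 (powered ascent): v₀ = 0 m/s, a = 16 m/s².
v = v₀ + at = 0 + (16)(2) = 32.0 m/s
Δx = v₀t + ½at² = 0·2 + 0.5·16·2² = 32.0 m

Phase 2 (coasting upward): v₀ = 32.0 m/s, a = -9.81 m/s².
v = v₀ + at → t = (0 − 32.0) / -9.81 = 3.26 s
v² = v₀² + 2aΔx → Δx = (0² − 32.0²)/(2·-9.81) = 52.2 m
Maximum height = 32.0 + 52.2 = 84.2 m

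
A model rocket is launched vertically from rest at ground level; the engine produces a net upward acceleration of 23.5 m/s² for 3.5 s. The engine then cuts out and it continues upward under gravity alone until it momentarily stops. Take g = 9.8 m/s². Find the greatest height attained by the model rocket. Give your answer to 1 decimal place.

Phase 1 (powered ascent): v₀ = 0 m/s, a = 23.5 m/s².
v = v₀ + at = 0 + (23.5)(3.5) = 82.2 m/s
Δx = v₀t + ½at² = 0·3.5 + 0.5·23.5·3.5² = 144 m

Phase 2 (coasting upward): v₀ = 82.2 m/s, a = -9.8 m/s².
v = v₀ + at → t = (0 − 82.2) / -9.8 = 8.39 s
v² = v₀² + 2aΔx → Δx = (0² − 82.2²)/(2·-9.8) = 345 m
Maximum height = 144 + 345 = 489 m

489.1 m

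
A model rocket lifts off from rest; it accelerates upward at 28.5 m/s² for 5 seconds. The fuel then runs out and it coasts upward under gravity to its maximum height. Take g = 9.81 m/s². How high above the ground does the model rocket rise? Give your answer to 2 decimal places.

Phase 1 (powered ascent): v₀ = 0 m/s, a = 28.5 m/s².
v = v₀ + at = 0 + (28.5)(5) = 142 m/s
Δx = v₀t + ½at² = 0·5 + 0.5·28.5·5² = 356 m

Phase 2 (coasting upward): v₀ = 142 m/s, a = -9.81 m/s².
v = v₀ + at → t = (0 − 142) / -9.81 = 14.5 s
v² = v₀² + 2aΔx → Δx = (0² − 142²)/(2·-9.81) = 1030 m
Maximum height = 356 + 1030 = 1390 m

1391.23 m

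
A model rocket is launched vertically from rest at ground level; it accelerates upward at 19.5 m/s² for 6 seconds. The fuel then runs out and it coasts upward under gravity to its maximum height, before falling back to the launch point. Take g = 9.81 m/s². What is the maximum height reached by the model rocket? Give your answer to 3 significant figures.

1050 m

Phase 1 (powered ascent): v₀ = 0 m/s, a = 19.5 m/s².
v = v₀ + at = 0 + (19.5)(6) = 117 m/s
Δx = v₀t + ½at² = 0·6 + 0.5·19.5·6² = 351 m

Phase 2 (coasting upward): v₀ = 117 m/s, a = -9.81 m/s².
v = v₀ + at → t = (0 − 117) / -9.81 = 11.9 s
v² = v₀² + 2aΔx → Δx = (0² − 117²)/(2·-9.81) = 698 m
Maximum height = 351 + 698 = 1050 m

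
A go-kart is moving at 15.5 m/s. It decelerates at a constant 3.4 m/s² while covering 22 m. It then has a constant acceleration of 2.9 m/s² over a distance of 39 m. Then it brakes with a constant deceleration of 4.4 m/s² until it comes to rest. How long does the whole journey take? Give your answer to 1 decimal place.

Phase 1 (decelerating): v₀ = 15.5 m/s, a = -3.4 m/s².
v² = v₀² + 2aΔx = 15.5² + 2·-3.4·22 = 90.7 → v = 9.52 m/s
t = (v − v₀)/a = (9.52 − 15.5)/-3.4 = 1.76 s

Phase 2 (accelerating): v₀ = 9.52 m/s, a = 2.9 m/s².
v² = v₀² + 2aΔx = 9.52² + 2·2.9·39 = 317 → v = 17.8 m/s
t = (v − v₀)/a = (17.8 − 9.52)/2.9 = 2.85 s

Phase 3 (decelerating): v₀ = 17.8 m/s, a = -4.4 m/s².
v = v₀ + at → t = (0 − 17.8) / -4.4 = 4.05 s
v² = v₀² + 2aΔx → Δx = (0² − 17.8²)/(2·-4.4) = 36.0 m
Total time = 1.76 + 2.85 + 4.05 = 8.66 s

8.7 s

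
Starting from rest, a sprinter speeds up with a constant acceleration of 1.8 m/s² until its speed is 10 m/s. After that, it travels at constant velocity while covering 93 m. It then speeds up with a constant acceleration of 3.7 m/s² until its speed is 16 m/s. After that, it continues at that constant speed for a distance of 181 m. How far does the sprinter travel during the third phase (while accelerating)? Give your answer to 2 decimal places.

Phase 1 (accelerating): v₀ = 0 m/s, a = 1.8 m/s².
v = v₀ + at → t = (10 − 0) / 1.8 = 5.56 s
v² = v₀² + 2aΔx → Δx = (10² − 0²)/(2·1.8) = 27.8 m

Phase 2 (constant speed): v₀ = 10.0 m/s, a = 0 m/s².
Constant speed: t = d/v = 93/10.0 = 9.30 s

Phase 3 (accelerating): v₀ = 10.0 m/s, a = 3.7 m/s².
v = v₀ + at → t = (16 − 10.0) / 3.7 = 1.62 s
v² = v₀² + 2aΔx → Δx = (16² − 10.0²)/(2·3.7) = 21.1 m
Distance in phase 3 = 21.1 m

21.08 m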